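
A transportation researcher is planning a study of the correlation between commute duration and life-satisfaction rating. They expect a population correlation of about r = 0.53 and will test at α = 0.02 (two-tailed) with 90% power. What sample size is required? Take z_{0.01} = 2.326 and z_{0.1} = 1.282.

Fisher's z: C = ½·ln((1+r)/(1−r)) = ½·ln(3.2553) = 0.5901.
n = ((z_{α/2} + z_β)/C)² + 3.
(2.326 + 1.282) / 0.5901 = 3.608 / 0.5901 = 6.114.
n = 6.114² + 3 = 37.38 + 3 = 40.4.
Round up.

n = 41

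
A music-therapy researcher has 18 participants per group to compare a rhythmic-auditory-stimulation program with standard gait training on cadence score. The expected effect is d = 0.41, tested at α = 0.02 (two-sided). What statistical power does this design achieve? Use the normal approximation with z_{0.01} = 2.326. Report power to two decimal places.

For two equal groups, power = Φ(d·√(n/2) − z_{α/2}).
d·√(n/2) = 0.41 × √(18/2) = 0.41 × 3.000 = 1.230.
z_β = 1.230 − 2.326 = -1.096.
Power = Φ(-1.096) = 0.137.

power ≈ 0.14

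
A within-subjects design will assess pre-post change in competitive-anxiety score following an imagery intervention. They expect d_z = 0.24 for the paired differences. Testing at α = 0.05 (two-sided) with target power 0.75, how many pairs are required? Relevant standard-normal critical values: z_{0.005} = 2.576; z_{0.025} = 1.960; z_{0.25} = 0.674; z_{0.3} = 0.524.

n = 121 pairs

For a paired (one-sample on differences) test: n = ((z_{α/2} + z_β) / d)².
z_{α/2} + z_β = 1.960 + 0.674 = 2.634.
n = (2.634 / 0.24)² = 10.975² = 120.45.
Round up.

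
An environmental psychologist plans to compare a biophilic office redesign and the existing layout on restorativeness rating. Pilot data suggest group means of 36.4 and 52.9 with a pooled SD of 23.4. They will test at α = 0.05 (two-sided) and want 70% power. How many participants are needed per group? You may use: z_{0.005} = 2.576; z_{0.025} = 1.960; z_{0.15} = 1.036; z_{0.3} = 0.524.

Cohen's d = |M₁ − M₂| / SD_pooled = |36.4 − 52.9| / 23.4 = 16.5 / 23.4 = 0.705.
For two independent groups with equal n: n = 2·((z_{α/2} + z_β) / d)².
z_{α/2} + z_β = 1.960 + 0.524 = 2.484.
n = 2 × (2.484 / 0.705)² = 2 × 3.523² = 2 × 12.41 = 24.8.
Round up to the next whole participant.

n = 25 per group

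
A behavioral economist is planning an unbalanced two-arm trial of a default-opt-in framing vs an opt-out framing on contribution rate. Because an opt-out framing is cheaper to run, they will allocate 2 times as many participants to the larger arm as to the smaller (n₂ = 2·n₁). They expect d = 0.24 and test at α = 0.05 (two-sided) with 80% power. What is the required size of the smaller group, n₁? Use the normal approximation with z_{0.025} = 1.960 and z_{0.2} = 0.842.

With allocation ratio k = n₂/n₁ = 2, Var(x̄₁−x̄₂) = σ²(1/n₁ + 1/(k·n₁)) = σ²·(k+1)/(k·n₁).
So n₁ = (1 + 1/k)·((z_{α/2} + z_β)/d)² = 1.500 × (2.802/0.24)².
n₁ = 1.500 × 136.31 = 204.5.
Round up: n₁ = 205, giving n₂ = 2 × 205 = 410.

n₁ = 205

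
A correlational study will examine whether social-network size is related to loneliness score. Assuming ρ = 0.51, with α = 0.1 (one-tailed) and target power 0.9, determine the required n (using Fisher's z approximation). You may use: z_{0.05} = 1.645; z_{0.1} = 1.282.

Fisher's z: C = ½·ln((1+r)/(1−r)) = ½·ln(3.0816) = 0.5627.
n = ((z_{α} + z_β)/C)² + 3.
(1.282 + 1.282) / 0.5627 = 2.564 / 0.5627 = 4.557.
n = 4.557² + 3 = 20.76 + 3 = 23.8.
Round up.

n = 24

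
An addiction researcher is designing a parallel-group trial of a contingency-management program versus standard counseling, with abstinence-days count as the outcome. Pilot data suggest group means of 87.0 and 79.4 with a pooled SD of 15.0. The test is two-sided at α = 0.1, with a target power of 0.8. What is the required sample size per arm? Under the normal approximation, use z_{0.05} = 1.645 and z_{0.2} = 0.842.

n = 49 per group

Cohen's d = |M₁ − M₂| / SD_pooled = |87.0 − 79.4| / 15.0 = 7.6 / 15.0 = 0.507.
For two independent groups with equal n: n = 2·((z_{α/2} + z_β) / d)².
z_{α/2} + z_β = 1.645 + 0.842 = 2.487.
n = 2 × (2.487 / 0.507)² = 2 × 4.905² = 2 × 24.06 = 48.1.
Round up to the next whole participant.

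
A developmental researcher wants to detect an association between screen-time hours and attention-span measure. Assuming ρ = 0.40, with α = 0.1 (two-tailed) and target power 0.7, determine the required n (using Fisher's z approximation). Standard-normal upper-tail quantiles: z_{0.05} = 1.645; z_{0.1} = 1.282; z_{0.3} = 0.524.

n = 30

Fisher's z: C = ½·ln((1+r)/(1−r)) = ½·ln(2.3333) = 0.4236.
n = ((z_{α/2} + z_β)/C)² + 3.
(1.645 + 0.524) / 0.4236 = 2.169 / 0.4236 = 5.120.
n = 5.120² + 3 = 26.22 + 3 = 29.2.
Round up.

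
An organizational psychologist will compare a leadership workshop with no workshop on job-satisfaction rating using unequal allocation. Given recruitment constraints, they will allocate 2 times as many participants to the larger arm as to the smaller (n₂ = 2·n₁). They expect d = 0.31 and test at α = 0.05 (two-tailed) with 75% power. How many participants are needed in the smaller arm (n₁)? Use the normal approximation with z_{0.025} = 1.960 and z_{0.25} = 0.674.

n₁ = 109

With allocation ratio k = n₂/n₁ = 2, Var(x̄₁−x̄₂) = σ²(1/n₁ + 1/(k·n₁)) = σ²·(k+1)/(k·n₁).
So n₁ = (1 + 1/k)·((z_{α/2} + z_β)/d)² = 1.500 × (2.634/0.31)².
n₁ = 1.500 × 72.20 = 108.3.
Round up: n₁ = 109, giving n₂ = 2 × 109 = 218.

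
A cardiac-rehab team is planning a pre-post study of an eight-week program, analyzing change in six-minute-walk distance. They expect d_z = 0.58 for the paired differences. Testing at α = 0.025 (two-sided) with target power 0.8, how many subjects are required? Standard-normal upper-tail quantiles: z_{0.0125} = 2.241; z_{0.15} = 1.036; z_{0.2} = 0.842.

For a paired (one-sample on differences) test: n = ((z_{α/2} + z_β) / d)².
z_{α/2} + z_β = 2.241 + 0.842 = 3.083.
n = (3.083 / 0.58)² = 5.316² = 28.25.
Round up.

n = 29 pairs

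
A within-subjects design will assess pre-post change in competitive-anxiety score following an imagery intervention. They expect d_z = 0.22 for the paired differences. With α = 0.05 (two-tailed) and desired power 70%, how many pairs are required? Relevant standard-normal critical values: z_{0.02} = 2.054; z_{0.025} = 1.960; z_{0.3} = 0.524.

For a paired (one-sample on differences) test: n = ((z_{α/2} + z_β) / d)².
z_{α/2} + z_β = 1.960 + 0.524 = 2.484.
n = (2.484 / 0.22)² = 11.291² = 127.48.
Round up.

n = 128 pairs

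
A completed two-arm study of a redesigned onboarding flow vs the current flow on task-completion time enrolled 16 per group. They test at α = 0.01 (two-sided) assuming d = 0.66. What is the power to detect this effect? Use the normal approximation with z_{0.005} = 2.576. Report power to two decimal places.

For two equal groups, power = Φ(d·√(n/2) − z_{α/2}).
d·√(n/2) = 0.66 × √(16/2) = 0.66 × 2.828 = 1.867.
z_β = 1.867 − 2.576 = -0.709.
Power = Φ(-0.709) = 0.239.

power ≈ 0.24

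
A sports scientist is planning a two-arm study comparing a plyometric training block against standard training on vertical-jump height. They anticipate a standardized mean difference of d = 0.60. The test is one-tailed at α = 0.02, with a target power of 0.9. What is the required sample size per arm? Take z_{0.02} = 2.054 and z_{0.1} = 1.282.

n = 62 per group

For two independent groups with equal n: n = 2·((z_{α} + z_β) / d)².
z_{α} + z_β = 2.054 + 1.282 = 3.336.
n = 2 × (3.336 / 0.60)² = 2 × 5.560² = 2 × 30.91 = 61.8.
Round up to the next whole participant.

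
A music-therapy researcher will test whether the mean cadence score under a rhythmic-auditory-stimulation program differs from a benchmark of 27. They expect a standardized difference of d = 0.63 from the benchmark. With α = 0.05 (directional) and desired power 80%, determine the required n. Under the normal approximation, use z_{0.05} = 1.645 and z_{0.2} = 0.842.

For a one-sample test: n = ((z_{α} + z_β) / d)².
z_{α} + z_β = 1.645 + 0.842 = 2.487.
n = (2.487 / 0.63)² = 3.948² = 15.58.
Round up.

n = 16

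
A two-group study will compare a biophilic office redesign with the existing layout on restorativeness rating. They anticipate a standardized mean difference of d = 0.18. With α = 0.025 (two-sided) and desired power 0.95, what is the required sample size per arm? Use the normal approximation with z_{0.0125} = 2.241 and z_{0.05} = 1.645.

For two independent groups with equal n: n = 2·((z_{α/2} + z_β) / d)².
z_{α/2} + z_β = 2.241 + 1.645 = 3.886.
n = 2 × (3.886 / 0.18)² = 2 × 21.589² = 2 × 466.08 = 932.2.
Round up to the next whole participant.

n = 933 per group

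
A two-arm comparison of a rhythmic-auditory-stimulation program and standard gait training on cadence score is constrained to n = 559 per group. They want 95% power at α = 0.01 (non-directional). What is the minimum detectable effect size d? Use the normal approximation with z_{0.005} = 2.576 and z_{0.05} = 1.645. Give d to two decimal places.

d_min ≈ 0.25

For two independent groups of n = 559 each: d_min = (z_{α/2} + z_β)·√(2/n).
z-sum = 2.576 + 1.645 = 4.221.
d_min = 4.221 × √(2/559) = 4.221 × 0.0598 = 0.252.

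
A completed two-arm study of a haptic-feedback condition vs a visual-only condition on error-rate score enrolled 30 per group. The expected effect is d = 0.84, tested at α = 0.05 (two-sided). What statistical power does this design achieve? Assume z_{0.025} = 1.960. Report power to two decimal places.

For two equal groups, power = Φ(d·√(n/2) − z_{α/2}).
d·√(n/2) = 0.84 × √(30/2) = 0.84 × 3.873 = 3.253.
z_β = 3.253 − 1.960 = 1.293.
Power = Φ(1.293) = 0.902.

power ≈ 0.90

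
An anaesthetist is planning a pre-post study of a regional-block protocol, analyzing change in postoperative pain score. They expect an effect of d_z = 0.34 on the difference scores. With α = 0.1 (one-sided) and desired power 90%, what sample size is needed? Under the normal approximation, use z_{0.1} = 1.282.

For a paired (one-sample on differences) test: n = ((z_{α} + z_β) / d)².
z_{α} + z_β = 1.282 + 1.282 = 2.564.
n = (2.564 / 0.34)² = 7.541² = 56.87.
Round up.

n = 57 pairs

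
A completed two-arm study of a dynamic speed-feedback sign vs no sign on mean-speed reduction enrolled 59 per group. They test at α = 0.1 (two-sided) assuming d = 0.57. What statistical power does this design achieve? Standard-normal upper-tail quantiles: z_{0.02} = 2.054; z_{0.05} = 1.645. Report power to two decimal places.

power ≈ 0.93

For two equal groups, power = Φ(d·√(n/2) − z_{α/2}).
d·√(n/2) = 0.57 × √(59/2) = 0.57 × 5.431 = 3.096.
z_β = 3.096 − 1.645 = 1.451.
Power = Φ(1.451) = 0.927.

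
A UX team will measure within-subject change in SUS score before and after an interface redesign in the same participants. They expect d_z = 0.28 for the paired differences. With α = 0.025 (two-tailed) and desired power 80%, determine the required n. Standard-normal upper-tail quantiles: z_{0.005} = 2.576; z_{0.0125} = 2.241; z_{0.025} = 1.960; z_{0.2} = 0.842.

n = 122 pairs

For a paired (one-sample on differences) test: n = ((z_{α/2} + z_β) / d)².
z_{α/2} + z_β = 2.241 + 0.842 = 3.083.
n = (3.083 / 0.28)² = 11.011² = 121.24.
Round up.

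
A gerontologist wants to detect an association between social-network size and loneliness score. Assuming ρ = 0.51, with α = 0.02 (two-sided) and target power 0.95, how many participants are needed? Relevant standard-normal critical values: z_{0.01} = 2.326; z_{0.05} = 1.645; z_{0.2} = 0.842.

Fisher's z: C = ½·ln((1+r)/(1−r)) = ½·ln(3.0816) = 0.5627.
n = ((z_{α/2} + z_β)/C)² + 3.
(2.326 + 1.645) / 0.5627 = 3.971 / 0.5627 = 7.057.
n = 7.057² + 3 = 49.80 + 3 = 52.8.
Round up.

n = 53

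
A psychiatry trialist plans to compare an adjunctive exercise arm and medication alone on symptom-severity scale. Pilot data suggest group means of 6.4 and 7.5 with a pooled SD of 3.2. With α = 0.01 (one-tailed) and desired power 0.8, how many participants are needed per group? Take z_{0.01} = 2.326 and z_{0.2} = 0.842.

n = 170 per group

Cohen's d = |M₁ − M₂| / SD_pooled = |6.4 − 7.5| / 3.2 = 1.1 / 3.2 = 0.344.
For two independent groups with equal n: n = 2·((z_{α} + z_β) / d)².
z_{α} + z_β = 2.326 + 0.842 = 3.168.
n = 2 × (3.168 / 0.344)² = 2 × 9.209² = 2 × 84.81 = 169.6.
Round up to the next whole participant.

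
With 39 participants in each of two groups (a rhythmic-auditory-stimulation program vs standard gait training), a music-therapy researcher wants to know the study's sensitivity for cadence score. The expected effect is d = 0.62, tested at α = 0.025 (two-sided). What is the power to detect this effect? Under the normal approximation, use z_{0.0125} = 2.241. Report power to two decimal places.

power ≈ 0.69

For two equal groups, power = Φ(d·√(n/2) − z_{α/2}).
d·√(n/2) = 0.62 × √(39/2) = 0.62 × 4.416 = 2.738.
z_β = 2.738 − 2.241 = 0.497.
Power = Φ(0.497) = 0.690.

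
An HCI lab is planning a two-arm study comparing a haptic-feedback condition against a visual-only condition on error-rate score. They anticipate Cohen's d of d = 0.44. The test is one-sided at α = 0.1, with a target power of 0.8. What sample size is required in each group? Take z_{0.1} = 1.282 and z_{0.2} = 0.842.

n = 47 per group

For two independent groups with equal n: n = 2·((z_{α} + z_β) / d)².
z_{α} + z_β = 1.282 + 0.842 = 2.124.
n = 2 × (2.124 / 0.44)² = 2 × 4.827² = 2 × 23.30 = 46.6.
Round up to the next whole participant.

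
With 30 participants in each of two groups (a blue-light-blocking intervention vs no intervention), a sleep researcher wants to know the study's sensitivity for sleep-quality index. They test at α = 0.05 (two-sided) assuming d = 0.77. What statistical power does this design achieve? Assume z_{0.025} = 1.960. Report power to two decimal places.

For two equal groups, power = Φ(d·√(n/2) − z_{α/2}).
d·√(n/2) = 0.77 × √(30/2) = 0.77 × 3.873 = 2.982.
z_β = 2.982 − 1.960 = 1.022.
Power = Φ(1.022) = 0.847.

power ≈ 0.85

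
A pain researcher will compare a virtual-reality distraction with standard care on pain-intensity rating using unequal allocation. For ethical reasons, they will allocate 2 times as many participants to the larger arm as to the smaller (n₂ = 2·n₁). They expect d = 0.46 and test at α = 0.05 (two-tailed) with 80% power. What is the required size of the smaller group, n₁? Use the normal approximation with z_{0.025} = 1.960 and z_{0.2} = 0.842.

n₁ = 56

With allocation ratio k = n₂/n₁ = 2, Var(x̄₁−x̄₂) = σ²(1/n₁ + 1/(k·n₁)) = σ²·(k+1)/(k·n₁).
So n₁ = (1 + 1/k)·((z_{α/2} + z_β)/d)² = 1.500 × (2.802/0.46)².
n₁ = 1.500 × 37.10 = 55.7.
Round up: n₁ = 56, giving n₂ = 2 × 56 = 112.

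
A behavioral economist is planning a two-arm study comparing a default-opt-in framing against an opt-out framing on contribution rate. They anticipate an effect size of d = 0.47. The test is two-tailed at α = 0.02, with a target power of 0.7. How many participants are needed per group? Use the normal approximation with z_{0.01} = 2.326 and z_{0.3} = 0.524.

For two independent groups with equal n: n = 2·((z_{α/2} + z_β) / d)².
z_{α/2} + z_β = 2.326 + 0.524 = 2.850.
n = 2 × (2.850 / 0.47)² = 2 × 6.064² = 2 × 36.77 = 73.5.
Round up to the next whole participant.

n = 74 per group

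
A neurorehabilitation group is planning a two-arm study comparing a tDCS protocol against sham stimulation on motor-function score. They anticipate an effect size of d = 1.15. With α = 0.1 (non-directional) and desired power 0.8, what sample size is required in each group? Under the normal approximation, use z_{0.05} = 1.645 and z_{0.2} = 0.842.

For two independent groups with equal n: n = 2·((z_{α/2} + z_β) / d)².
z_{α/2} + z_β = 1.645 + 0.842 = 2.487.
n = 2 × (2.487 / 1.15)² = 2 × 2.163² = 2 × 4.68 = 9.4.
Round up to the next whole participant.

n = 10 per group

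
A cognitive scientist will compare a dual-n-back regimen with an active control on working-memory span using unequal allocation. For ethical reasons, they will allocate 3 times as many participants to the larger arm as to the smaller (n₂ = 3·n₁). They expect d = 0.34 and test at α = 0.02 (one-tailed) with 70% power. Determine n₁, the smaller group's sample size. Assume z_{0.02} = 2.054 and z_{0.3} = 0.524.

n₁ = 77

With allocation ratio k = n₂/n₁ = 3, Var(x̄₁−x̄₂) = σ²(1/n₁ + 1/(k·n₁)) = σ²·(k+1)/(k·n₁).
So n₁ = (1 + 1/k)·((z_{α} + z_β)/d)² = 1.333 × (2.578/0.34)².
n₁ = 1.333 × 57.49 = 76.7.
Round up: n₁ = 77, giving n₂ = 3 × 77 = 231.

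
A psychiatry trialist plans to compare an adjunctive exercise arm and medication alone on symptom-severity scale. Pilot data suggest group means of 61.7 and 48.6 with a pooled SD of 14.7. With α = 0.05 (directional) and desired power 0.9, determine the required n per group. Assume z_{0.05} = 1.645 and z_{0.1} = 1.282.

n = 22 per group

Cohen's d = |M₁ − M₂| / SD_pooled = |61.7 − 48.6| / 14.7 = 13.1 / 14.7 = 0.891.
For two independent groups with equal n: n = 2·((z_{α} + z_β) / d)².
z_{α} + z_β = 1.645 + 1.282 = 2.927.
n = 2 × (2.927 / 0.891)² = 2 × 3.285² = 2 × 10.79 = 21.6.
Round up to the next whole participant.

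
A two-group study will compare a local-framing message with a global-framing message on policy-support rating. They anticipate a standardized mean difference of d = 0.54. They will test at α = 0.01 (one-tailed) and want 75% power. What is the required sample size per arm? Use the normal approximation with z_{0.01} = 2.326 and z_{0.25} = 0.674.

For two independent groups with equal n: n = 2·((z_{α} + z_β) / d)².
z_{α} + z_β = 2.326 + 0.674 = 3.000.
n = 2 × (3.000 / 0.54)² = 2 × 5.556² = 2 × 30.86 = 61.7.
Round up to the next whole participant.

n = 62 per group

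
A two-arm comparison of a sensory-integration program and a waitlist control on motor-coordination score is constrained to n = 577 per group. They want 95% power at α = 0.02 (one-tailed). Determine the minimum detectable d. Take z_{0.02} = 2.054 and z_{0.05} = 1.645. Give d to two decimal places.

d_min ≈ 0.22

For two independent groups of n = 577 each: d_min = (z_{α} + z_β)·√(2/n).
z-sum = 2.054 + 1.645 = 3.699.
d_min = 3.699 × √(2/577) = 3.699 × 0.0589 = 0.218.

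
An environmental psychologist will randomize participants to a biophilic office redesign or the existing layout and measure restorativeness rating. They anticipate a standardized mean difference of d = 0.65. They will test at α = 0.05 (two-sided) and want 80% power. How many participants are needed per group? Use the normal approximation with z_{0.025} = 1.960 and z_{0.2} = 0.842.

For two independent groups with equal n: n = 2·((z_{α/2} + z_β) / d)².
z_{α/2} + z_β = 1.960 + 0.842 = 2.802.
n = 2 × (2.802 / 0.65)² = 2 × 4.311² = 2 × 18.58 = 37.2.
Round up to the next whole participant.

n = 38 per group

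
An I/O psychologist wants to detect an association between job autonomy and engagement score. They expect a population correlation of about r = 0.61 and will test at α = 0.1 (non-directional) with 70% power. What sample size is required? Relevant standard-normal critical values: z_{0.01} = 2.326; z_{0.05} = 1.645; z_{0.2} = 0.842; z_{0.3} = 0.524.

n = 13

Fisher's z: C = ½·ln((1+r)/(1−r)) = ½·ln(4.1282) = 0.7089.
n = ((z_{α/2} + z_β)/C)² + 3.
(1.645 + 0.524) / 0.7089 = 2.169 / 0.7089 = 3.060.
n = 3.060² + 3 = 9.36 + 3 = 12.4.
Round up.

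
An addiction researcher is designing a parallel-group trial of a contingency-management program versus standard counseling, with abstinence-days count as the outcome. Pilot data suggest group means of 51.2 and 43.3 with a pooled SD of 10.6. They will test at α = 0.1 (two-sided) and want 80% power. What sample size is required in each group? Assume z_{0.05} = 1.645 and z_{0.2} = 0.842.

Cohen's d = |M₁ − M₂| / SD_pooled = |51.2 − 43.3| / 10.6 = 7.9 / 10.6 = 0.745.
For two independent groups with equal n: n = 2·((z_{α/2} + z_β) / d)².
z_{α/2} + z_β = 1.645 + 0.842 = 2.487.
n = 2 × (2.487 / 0.745)² = 2 × 3.338² = 2 × 11.14 = 22.3.
Round up to the next whole participant.

n = 23 per group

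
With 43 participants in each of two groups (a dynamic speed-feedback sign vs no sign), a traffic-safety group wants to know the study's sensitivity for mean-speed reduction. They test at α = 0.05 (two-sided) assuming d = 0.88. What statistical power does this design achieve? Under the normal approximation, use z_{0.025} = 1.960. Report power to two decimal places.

For two equal groups, power = Φ(d·√(n/2) − z_{α/2}).
d·√(n/2) = 0.88 × √(43/2) = 0.88 × 4.637 = 4.080.
z_β = 4.080 − 1.960 = 2.120.
Power = Φ(2.120) = 0.983.

power ≈ 0.98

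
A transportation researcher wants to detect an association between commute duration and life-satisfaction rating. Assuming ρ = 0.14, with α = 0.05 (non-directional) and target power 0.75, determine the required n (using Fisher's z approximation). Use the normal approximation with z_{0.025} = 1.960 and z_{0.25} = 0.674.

Fisher's z: C = ½·ln((1+r)/(1−r)) = ½·ln(1.3256) = 0.1409.
n = ((z_{α/2} + z_β)/C)² + 3.
(1.960 + 0.674) / 0.1409 = 2.634 / 0.1409 = 18.694.
n = 18.694² + 3 = 349.47 + 3 = 352.5.
Round up.

n = 353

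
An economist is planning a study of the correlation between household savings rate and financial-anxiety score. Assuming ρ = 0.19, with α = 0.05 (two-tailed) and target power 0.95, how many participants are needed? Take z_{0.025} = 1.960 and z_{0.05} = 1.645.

n = 355

Fisher's z: C = ½·ln((1+r)/(1−r)) = ½·ln(1.4691) = 0.1923.
n = ((z_{α/2} + z_β)/C)² + 3.
(1.960 + 1.645) / 0.1923 = 3.605 / 0.1923 = 18.747.
n = 18.747² + 3 = 351.44 + 3 = 354.4.
Round up.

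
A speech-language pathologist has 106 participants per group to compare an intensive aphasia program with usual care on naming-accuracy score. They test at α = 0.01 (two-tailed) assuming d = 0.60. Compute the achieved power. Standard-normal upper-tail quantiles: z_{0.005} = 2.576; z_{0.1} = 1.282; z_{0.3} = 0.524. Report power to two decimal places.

power ≈ 0.96

For two equal groups, power = Φ(d·√(n/2) − z_{α/2}).
d·√(n/2) = 0.60 × √(106/2) = 0.60 × 7.280 = 4.368.
z_β = 4.368 − 2.576 = 1.792.
Power = Φ(1.792) = 0.963.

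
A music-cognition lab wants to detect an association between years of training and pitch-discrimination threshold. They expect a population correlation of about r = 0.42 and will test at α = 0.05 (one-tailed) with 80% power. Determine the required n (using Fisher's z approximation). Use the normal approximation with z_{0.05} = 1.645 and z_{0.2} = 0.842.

Fisher's z: C = ½·ln((1+r)/(1−r)) = ½·ln(2.4483) = 0.4477.
n = ((z_{α} + z_β)/C)² + 3.
(1.645 + 0.842) / 0.4477 = 2.487 / 0.4477 = 5.555.
n = 5.555² + 3 = 30.86 + 3 = 33.9.
Round up.

n = 34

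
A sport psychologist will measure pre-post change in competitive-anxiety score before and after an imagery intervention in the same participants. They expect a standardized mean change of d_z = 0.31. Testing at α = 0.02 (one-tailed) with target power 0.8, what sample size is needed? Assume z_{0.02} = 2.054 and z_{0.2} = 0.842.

n = 88 pairs

For a paired (one-sample on differences) test: n = ((z_{α} + z_β) / d)².
z_{α} + z_β = 2.054 + 0.842 = 2.896.
n = (2.896 / 0.31)² = 9.342² = 87.27.
Round up.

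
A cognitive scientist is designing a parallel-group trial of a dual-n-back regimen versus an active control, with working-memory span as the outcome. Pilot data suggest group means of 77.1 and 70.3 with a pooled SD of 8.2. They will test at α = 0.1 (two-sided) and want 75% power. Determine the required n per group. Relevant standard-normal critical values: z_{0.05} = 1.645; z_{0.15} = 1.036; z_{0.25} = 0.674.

n = 16 per group

Cohen's d = |M₁ − M₂| / SD_pooled = |77.1 − 70.3| / 8.2 = 6.8 / 8.2 = 0.829.
For two independent groups with equal n: n = 2·((z_{α/2} + z_β) / d)².
z_{α/2} + z_β = 1.645 + 0.674 = 2.319.
n = 2 × (2.319 / 0.829)² = 2 × 2.797² = 2 × 7.83 = 15.7.
Round up to the next whole participant.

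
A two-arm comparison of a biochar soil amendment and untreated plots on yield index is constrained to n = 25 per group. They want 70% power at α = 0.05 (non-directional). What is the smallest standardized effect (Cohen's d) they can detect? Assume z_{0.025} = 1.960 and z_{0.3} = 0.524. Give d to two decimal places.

d_min ≈ 0.70

For two independent groups of n = 25 each: d_min = (z_{α/2} + z_β)·√(2/n).
z-sum = 1.960 + 0.524 = 2.484.
d_min = 2.484 × √(2/25) = 2.484 × 0.2828 = 0.703.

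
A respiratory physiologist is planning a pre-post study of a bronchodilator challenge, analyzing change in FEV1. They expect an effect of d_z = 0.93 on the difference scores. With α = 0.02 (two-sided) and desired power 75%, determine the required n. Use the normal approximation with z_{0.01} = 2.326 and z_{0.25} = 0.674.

For a paired (one-sample on differences) test: n = ((z_{α/2} + z_β) / d)².
z_{α/2} + z_β = 2.326 + 0.674 = 3.000.
n = (3.000 / 0.93)² = 3.226² = 10.41.
Round up.

n = 11 pairs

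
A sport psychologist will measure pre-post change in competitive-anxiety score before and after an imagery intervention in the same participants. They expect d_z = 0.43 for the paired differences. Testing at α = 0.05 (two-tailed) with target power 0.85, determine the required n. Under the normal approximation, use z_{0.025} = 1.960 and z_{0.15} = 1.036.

For a paired (one-sample on differences) test: n = ((z_{α/2} + z_β) / d)².
z_{α/2} + z_β = 1.960 + 1.036 = 2.996.
n = (2.996 / 0.43)² = 6.967² = 48.55.
Round up.

n = 49 pairs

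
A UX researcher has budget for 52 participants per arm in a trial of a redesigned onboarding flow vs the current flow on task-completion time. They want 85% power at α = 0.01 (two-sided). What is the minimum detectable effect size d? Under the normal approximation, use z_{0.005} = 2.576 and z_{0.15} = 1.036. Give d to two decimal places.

d_min ≈ 0.71

For two independent groups of n = 52 each: d_min = (z_{α/2} + z_β)·√(2/n).
z-sum = 2.576 + 1.036 = 3.612.
d_min = 3.612 × √(2/52) = 3.612 × 0.1961 = 0.708.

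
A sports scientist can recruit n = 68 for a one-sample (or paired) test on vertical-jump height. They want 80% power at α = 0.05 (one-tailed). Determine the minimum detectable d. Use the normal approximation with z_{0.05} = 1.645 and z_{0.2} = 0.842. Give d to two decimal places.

For a single sample (or paired design) of n = 68: d_min = (z_{α} + z_β)/√n.
z-sum = 1.645 + 0.842 = 2.487.
d_min = 2.487 / √68 = 2.487 / 8.246 = 0.302.

d_min ≈ 0.30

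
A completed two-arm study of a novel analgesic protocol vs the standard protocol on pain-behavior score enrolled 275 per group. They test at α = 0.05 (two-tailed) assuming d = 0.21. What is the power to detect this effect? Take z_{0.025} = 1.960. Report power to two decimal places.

For two equal groups, power = Φ(d·√(n/2) − z_{α/2}).
d·√(n/2) = 0.21 × √(275/2) = 0.21 × 11.726 = 2.462.
z_β = 2.462 − 1.960 = 0.502.
Power = Φ(0.502) = 0.692.

power ≈ 0.69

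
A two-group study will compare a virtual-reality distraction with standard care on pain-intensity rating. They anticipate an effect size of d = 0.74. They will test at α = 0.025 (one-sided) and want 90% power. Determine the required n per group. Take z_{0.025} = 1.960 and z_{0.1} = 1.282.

n = 39 per group

For two independent groups with equal n: n = 2·((z_{α} + z_β) / d)².
z_{α} + z_β = 1.960 + 1.282 = 3.242.
n = 2 × (3.242 / 0.74)² = 2 × 4.381² = 2 × 19.19 = 38.4.
Round up to the next whole participant.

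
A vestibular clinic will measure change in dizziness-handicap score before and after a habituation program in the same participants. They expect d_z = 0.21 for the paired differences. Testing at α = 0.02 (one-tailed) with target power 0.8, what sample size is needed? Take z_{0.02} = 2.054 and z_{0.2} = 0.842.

For a paired (one-sample on differences) test: n = ((z_{α} + z_β) / d)².
z_{α} + z_β = 2.054 + 0.842 = 2.896.
n = (2.896 / 0.21)² = 13.790² = 190.18.
Round up.

n = 191 pairs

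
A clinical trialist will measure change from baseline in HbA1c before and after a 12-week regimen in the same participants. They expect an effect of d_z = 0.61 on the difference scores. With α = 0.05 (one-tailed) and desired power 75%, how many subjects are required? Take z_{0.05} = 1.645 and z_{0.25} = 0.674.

n = 15 pairs

For a paired (one-sample on differences) test: n = ((z_{α} + z_β) / d)².
z_{α} + z_β = 1.645 + 0.674 = 2.319.
n = (2.319 / 0.61)² = 3.802² = 14.45.
Round up.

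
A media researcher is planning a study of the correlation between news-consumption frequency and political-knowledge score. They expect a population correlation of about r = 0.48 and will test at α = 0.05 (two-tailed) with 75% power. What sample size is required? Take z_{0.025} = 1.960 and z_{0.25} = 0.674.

n = 29

Fisher's z: C = ½·ln((1+r)/(1−r)) = ½·ln(2.8462) = 0.5230.
n = ((z_{α/2} + z_β)/C)² + 3.
(1.960 + 0.674) / 0.5230 = 2.634 / 0.5230 = 5.036.
n = 5.036² + 3 = 25.36 + 3 = 28.4.
Round up.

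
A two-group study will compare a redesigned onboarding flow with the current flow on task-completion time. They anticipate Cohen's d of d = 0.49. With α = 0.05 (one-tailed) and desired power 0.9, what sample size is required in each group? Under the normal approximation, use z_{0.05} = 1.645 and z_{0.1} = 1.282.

For two independent groups with equal n: n = 2·((z_{α} + z_β) / d)².
z_{α} + z_β = 1.645 + 1.282 = 2.927.
n = 2 × (2.927 / 0.49)² = 2 × 5.973² = 2 × 35.68 = 71.4.
Round up to the next whole participant.

n = 72 per group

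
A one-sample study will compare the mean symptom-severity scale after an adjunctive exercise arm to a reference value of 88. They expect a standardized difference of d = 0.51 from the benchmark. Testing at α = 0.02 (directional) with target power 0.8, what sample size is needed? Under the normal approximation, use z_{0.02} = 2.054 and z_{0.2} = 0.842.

For a one-sample test: n = ((z_{α} + z_β) / d)².
z_{α} + z_β = 2.054 + 0.842 = 2.896.
n = (2.896 / 0.51)² = 5.678² = 32.24.
Round up.

n = 33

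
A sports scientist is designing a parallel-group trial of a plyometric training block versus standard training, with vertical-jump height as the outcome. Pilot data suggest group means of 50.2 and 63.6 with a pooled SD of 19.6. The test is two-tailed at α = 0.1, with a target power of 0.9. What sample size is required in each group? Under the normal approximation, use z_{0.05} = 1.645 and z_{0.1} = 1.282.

Cohen's d = |M₁ − M₂| / SD_pooled = |50.2 − 63.6| / 19.6 = 13.4 / 19.6 = 0.684.
For two independent groups with equal n: n = 2·((z_{α/2} + z_β) / d)².
z_{α/2} + z_β = 1.645 + 1.282 = 2.927.
n = 2 × (2.927 / 0.684)² = 2 × 4.279² = 2 × 18.31 = 36.6.
Round up to the next whole participant.

n = 37 per group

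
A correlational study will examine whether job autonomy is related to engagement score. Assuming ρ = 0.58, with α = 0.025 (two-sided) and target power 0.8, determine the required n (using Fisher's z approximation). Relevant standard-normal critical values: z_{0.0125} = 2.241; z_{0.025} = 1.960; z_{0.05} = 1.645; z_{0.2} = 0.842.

n = 25

Fisher's z: C = ½·ln((1+r)/(1−r)) = ½·ln(3.7619) = 0.6625.
n = ((z_{α/2} + z_β)/C)² + 3.
(2.241 + 0.842) / 0.6625 = 3.083 / 0.6625 = 4.654.
n = 4.654² + 3 = 21.66 + 3 = 24.7.
Round up.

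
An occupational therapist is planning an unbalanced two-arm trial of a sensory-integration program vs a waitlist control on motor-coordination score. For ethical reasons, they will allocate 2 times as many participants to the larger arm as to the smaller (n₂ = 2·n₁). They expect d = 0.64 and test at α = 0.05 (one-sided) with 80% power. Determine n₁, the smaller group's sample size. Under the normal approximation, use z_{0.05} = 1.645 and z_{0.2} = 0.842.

n₁ = 23

With allocation ratio k = n₂/n₁ = 2, Var(x̄₁−x̄₂) = σ²(1/n₁ + 1/(k·n₁)) = σ²·(k+1)/(k·n₁).
So n₁ = (1 + 1/k)·((z_{α} + z_β)/d)² = 1.500 × (2.487/0.64)².
n₁ = 1.500 × 15.10 = 22.7.
Round up: n₁ = 23, giving n₂ = 2 × 23 = 46.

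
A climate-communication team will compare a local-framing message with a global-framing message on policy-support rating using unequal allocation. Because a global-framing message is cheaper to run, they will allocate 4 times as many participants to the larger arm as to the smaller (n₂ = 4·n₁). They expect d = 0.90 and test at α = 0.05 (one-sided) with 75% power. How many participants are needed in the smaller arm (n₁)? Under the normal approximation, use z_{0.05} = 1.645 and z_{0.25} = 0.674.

With allocation ratio k = n₂/n₁ = 4, Var(x̄₁−x̄₂) = σ²(1/n₁ + 1/(k·n₁)) = σ²·(k+1)/(k·n₁).
So n₁ = (1 + 1/k)·((z_{α} + z_β)/d)² = 1.250 × (2.319/0.90)².
n₁ = 1.250 × 6.64 = 8.3.
Round up: n₁ = 9, giving n₂ = 4 × 9 = 36.

n₁ = 9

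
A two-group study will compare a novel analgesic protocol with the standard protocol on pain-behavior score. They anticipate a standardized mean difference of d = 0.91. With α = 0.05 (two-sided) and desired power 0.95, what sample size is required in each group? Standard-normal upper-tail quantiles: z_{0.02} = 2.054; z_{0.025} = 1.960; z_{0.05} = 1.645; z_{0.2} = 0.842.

n = 32 per group

For two independent groups with equal n: n = 2·((z_{α/2} + z_β) / d)².
z_{α/2} + z_β = 1.960 + 1.645 = 3.605.
n = 2 × (3.605 / 0.91)² = 2 × 3.962² = 2 × 15.69 = 31.4.
Round up to the next whole participant.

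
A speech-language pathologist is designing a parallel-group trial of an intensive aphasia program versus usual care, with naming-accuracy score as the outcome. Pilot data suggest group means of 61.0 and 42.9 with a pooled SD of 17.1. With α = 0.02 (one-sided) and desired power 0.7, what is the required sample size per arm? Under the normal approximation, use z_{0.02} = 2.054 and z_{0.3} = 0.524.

n = 12 per group

Cohen's d = |M₁ − M₂| / SD_pooled = |61.0 − 42.9| / 17.1 = 18.1 / 17.1 = 1.058.
For two independent groups with equal n: n = 2·((z_{α} + z_β) / d)².
z_{α} + z_β = 2.054 + 0.524 = 2.578.
n = 2 × (2.578 / 1.058)² = 2 × 2.437² = 2 × 5.94 = 11.9.
Round up to the next whole participant.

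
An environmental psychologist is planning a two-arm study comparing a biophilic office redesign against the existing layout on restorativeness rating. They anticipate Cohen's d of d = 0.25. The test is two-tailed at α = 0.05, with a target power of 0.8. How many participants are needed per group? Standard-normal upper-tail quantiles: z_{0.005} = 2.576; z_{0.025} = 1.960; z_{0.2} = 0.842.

For two independent groups with equal n: n = 2·((z_{α/2} + z_β) / d)².
z_{α/2} + z_β = 1.960 + 0.842 = 2.802.
n = 2 × (2.802 / 0.25)² = 2 × 11.208² = 2 × 125.62 = 251.2.
Round up to the next whole participant.

n = 252 per group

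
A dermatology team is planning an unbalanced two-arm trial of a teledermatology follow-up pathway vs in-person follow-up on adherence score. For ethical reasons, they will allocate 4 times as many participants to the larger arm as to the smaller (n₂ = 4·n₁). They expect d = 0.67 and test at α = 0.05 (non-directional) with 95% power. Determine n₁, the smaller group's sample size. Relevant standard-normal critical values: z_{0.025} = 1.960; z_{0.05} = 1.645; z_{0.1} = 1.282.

With allocation ratio k = n₂/n₁ = 4, Var(x̄₁−x̄₂) = σ²(1/n₁ + 1/(k·n₁)) = σ²·(k+1)/(k·n₁).
So n₁ = (1 + 1/k)·((z_{α/2} + z_β)/d)² = 1.250 × (3.605/0.67)².
n₁ = 1.250 × 28.95 = 36.2.
Round up: n₁ = 37, giving n₂ = 4 × 37 = 148.

n₁ = 37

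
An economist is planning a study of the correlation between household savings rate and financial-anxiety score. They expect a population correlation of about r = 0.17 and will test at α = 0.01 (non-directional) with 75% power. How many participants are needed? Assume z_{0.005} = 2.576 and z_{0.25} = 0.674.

n = 362

Fisher's z: C = ½·ln((1+r)/(1−r)) = ½·ln(1.4096) = 0.1717.
n = ((z_{α/2} + z_β)/C)² + 3.
(2.576 + 0.674) / 0.1717 = 3.250 / 0.1717 = 18.928.
n = 18.928² + 3 = 358.28 + 3 = 361.3.
Round up.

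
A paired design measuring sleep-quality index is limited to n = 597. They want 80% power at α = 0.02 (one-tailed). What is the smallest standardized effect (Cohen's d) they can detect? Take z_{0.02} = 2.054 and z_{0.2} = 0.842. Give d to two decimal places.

For a single sample (or paired design) of n = 597: d_min = (z_{α} + z_β)/√n.
z-sum = 2.054 + 0.842 = 2.896.
d_min = 2.896 / √597 = 2.896 / 24.434 = 0.119.

d_min ≈ 0.12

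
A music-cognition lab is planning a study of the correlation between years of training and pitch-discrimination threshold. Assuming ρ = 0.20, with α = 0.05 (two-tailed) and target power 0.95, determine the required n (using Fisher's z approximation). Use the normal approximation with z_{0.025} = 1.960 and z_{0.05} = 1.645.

Fisher's z: C = ½·ln((1+r)/(1−r)) = ½·ln(1.5000) = 0.2027.
n = ((z_{α/2} + z_β)/C)² + 3.
(1.960 + 1.645) / 0.2027 = 3.605 / 0.2027 = 17.785.
n = 17.785² + 3 = 316.30 + 3 = 319.3.
Round up.

n = 320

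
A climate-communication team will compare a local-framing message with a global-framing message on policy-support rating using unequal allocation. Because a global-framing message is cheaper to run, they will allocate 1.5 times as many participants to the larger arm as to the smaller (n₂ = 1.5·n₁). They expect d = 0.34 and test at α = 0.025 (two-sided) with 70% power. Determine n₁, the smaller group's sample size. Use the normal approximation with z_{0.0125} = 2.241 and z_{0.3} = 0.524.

n₁ = 111

With allocation ratio k = n₂/n₁ = 1.5, Var(x̄₁−x̄₂) = σ²(1/n₁ + 1/(k·n₁)) = σ²·(k+1)/(k·n₁).
So n₁ = (1 + 1/k)·((z_{α/2} + z_β)/d)² = 1.667 × (2.765/0.34)².
n₁ = 1.667 × 66.14 = 110.2.
Round up: n₁ = 111, giving n₂ = ⌈1.5 × 111⌉ = ⌈166.5⌉ = 167.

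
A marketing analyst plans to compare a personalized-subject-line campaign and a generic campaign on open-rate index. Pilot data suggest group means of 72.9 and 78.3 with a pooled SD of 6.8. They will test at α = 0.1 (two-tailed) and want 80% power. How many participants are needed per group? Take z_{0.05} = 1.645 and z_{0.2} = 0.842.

Cohen's d = |M₁ − M₂| / SD_pooled = |72.9 − 78.3| / 6.8 = 5.4 / 6.8 = 0.794.
For two independent groups with equal n: n = 2·((z_{α/2} + z_β) / d)².
z_{α/2} + z_β = 1.645 + 0.842 = 2.487.
n = 2 × (2.487 / 0.794)² = 2 × 3.132² = 2 × 9.81 = 19.6.
Round up to the next whole participant.

n = 20 per group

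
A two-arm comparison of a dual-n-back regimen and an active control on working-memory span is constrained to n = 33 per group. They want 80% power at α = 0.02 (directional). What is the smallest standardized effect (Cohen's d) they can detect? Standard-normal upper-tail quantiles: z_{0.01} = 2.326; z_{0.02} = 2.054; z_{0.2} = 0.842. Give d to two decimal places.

d_min ≈ 0.71

For two independent groups of n = 33 each: d_min = (z_{α} + z_β)·√(2/n).
z-sum = 2.054 + 0.842 = 2.896.
d_min = 2.896 × √(2/33) = 2.896 × 0.2462 = 0.713.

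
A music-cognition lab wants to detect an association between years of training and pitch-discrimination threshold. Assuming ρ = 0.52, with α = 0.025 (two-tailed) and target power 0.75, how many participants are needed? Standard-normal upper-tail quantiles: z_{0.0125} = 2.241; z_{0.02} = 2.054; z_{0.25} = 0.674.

n = 29

Fisher's z: C = ½·ln((1+r)/(1−r)) = ½·ln(3.1667) = 0.5763.
n = ((z_{α/2} + z_β)/C)² + 3.
(2.241 + 0.674) / 0.5763 = 2.915 / 0.5763 = 5.058.
n = 5.058² + 3 = 25.58 + 3 = 28.6.
Round up.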